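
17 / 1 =17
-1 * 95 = -95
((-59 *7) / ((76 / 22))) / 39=-4543 / 1482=-3.07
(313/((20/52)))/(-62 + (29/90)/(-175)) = -12817350/976529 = -13.13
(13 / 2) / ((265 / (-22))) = -143 / 265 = -0.54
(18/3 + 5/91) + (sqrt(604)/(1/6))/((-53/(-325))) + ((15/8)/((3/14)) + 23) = 13761/364 + 3900 * sqrt(151)/53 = 942.03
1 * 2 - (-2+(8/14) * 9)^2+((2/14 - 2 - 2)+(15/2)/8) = -8465/784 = -10.80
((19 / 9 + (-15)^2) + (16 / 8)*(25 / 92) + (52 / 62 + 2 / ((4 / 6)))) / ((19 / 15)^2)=144.28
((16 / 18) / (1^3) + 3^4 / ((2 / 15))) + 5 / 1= 11041 / 18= 613.39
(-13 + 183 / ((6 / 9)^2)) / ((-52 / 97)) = -154715 / 208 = -743.82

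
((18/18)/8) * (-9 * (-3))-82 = -629/8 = -78.62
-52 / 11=-4.73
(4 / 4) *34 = 34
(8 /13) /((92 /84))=168 /299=0.56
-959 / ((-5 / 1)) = 959 / 5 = 191.80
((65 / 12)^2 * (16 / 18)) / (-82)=-4225 / 13284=-0.32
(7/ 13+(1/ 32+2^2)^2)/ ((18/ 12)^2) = 223501/ 29952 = 7.46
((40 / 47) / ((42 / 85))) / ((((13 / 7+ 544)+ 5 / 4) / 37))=251600 / 2159979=0.12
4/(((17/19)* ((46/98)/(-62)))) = -230888/391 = -590.51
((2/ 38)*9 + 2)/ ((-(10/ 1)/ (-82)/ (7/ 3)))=13489/ 285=47.33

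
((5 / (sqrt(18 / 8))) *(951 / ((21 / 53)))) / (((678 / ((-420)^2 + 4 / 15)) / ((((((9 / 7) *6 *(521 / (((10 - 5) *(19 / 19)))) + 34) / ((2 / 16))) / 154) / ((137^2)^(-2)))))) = 1836923621859250189874624 / 57557115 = 31914796665177714.17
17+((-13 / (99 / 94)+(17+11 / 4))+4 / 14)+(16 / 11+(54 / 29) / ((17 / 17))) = 204689 / 7308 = 28.01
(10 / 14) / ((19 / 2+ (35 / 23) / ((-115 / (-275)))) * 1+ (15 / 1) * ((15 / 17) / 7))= 89930 / 1892269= 0.05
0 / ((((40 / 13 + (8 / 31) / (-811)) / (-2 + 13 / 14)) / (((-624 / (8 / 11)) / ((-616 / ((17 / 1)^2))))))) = 0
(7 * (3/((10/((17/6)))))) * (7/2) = 833/40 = 20.82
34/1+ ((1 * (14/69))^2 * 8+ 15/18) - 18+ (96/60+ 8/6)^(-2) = 159264689/9217296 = 17.28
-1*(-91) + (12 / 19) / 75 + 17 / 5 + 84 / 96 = 362077 / 3800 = 95.28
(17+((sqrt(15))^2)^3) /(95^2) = 3392 /9025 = 0.38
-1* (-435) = 435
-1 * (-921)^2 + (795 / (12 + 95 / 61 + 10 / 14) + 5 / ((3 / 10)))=-848168.63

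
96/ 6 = 16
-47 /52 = -0.90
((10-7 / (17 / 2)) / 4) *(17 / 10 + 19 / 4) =14.80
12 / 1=12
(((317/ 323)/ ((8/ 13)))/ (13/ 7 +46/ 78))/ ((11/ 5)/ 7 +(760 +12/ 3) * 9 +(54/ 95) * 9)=39376155/ 415734166048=0.00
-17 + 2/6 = -50/3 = -16.67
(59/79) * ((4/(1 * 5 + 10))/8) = 59/2370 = 0.02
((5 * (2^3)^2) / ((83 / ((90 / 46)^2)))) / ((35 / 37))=4795200 / 307349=15.60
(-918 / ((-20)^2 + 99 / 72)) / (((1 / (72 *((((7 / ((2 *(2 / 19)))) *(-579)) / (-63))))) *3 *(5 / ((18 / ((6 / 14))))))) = -119060928 / 845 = -140900.51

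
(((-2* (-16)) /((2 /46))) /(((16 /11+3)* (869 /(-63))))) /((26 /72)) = -33.17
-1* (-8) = 8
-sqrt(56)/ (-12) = sqrt(14)/ 6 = 0.62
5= 5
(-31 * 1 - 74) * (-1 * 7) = 735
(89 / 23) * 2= 178 / 23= 7.74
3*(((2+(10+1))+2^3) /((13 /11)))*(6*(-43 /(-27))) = 6622 /13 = 509.38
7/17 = 0.41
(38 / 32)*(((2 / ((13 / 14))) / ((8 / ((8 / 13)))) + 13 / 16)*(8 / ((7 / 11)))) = 552805 / 37856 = 14.60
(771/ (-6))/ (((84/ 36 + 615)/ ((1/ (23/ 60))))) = -11565/ 21298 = -0.54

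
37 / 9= 4.11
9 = 9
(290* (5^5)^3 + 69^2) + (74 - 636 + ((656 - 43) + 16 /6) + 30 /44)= 584106445630313 /66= 8850097661065.35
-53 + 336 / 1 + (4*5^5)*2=25283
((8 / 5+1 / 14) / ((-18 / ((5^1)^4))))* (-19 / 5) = 6175 / 28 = 220.54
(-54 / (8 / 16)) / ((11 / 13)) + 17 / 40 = -55973 / 440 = -127.21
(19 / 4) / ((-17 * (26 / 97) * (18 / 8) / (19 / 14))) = -35017 / 55692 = -0.63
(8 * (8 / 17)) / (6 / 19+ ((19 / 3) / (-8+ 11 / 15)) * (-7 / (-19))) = -132544 / 187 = -708.79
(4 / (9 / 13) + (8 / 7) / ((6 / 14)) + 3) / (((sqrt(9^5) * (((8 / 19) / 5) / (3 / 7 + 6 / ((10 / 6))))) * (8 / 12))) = 91979 / 27216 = 3.38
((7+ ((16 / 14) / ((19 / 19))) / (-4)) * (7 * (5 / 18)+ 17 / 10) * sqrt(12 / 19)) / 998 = 7708 * sqrt(57) / 2986515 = 0.02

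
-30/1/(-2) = 15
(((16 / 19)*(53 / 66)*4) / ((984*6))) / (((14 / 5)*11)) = 265 / 17814951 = 0.00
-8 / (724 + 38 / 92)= -0.01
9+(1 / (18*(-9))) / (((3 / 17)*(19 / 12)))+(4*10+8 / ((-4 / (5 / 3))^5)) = 28885393 / 590976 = 48.88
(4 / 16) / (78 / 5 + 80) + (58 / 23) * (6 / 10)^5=27307103 / 137425000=0.20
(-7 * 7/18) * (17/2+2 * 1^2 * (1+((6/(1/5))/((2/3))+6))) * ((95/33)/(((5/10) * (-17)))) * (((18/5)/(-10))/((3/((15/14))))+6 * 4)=2475.97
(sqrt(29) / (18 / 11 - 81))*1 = -11*sqrt(29) / 873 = -0.07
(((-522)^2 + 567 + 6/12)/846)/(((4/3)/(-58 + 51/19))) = -573954253/42864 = -13390.12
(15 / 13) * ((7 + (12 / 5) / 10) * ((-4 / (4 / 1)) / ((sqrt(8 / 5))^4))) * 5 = -13575 / 832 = -16.32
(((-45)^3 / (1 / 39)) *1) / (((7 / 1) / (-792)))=2814669000 / 7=402095571.43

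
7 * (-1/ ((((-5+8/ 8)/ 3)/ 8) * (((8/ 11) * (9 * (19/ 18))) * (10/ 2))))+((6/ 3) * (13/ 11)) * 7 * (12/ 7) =29.58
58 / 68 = 29 / 34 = 0.85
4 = 4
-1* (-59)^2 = -3481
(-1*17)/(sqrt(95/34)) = -17*sqrt(3230)/95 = -10.17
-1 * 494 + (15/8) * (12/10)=-1967/4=-491.75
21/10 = 2.10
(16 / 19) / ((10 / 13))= 104 / 95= 1.09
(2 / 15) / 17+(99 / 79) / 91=39623 / 1833195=0.02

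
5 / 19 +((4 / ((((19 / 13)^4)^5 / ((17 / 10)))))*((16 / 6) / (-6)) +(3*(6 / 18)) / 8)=5232026785191062269334748757 / 13532390444716544949608016360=0.39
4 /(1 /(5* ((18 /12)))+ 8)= 30 /61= 0.49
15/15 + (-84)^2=7057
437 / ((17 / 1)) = 437 / 17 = 25.71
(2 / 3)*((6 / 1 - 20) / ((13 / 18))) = -168 / 13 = -12.92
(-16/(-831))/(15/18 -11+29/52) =-832/415223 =-0.00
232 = 232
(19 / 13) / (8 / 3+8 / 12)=57 / 130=0.44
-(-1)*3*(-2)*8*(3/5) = -144/5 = -28.80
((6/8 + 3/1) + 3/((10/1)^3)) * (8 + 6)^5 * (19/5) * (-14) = -67113577944/625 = -107381724.71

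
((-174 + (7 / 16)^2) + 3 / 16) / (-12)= 44447 / 3072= 14.47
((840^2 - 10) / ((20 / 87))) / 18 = 2046211 / 12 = 170517.58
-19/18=-1.06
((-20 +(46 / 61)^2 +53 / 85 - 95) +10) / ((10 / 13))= -213413538 / 1581425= -134.95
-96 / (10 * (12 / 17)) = -68 / 5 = -13.60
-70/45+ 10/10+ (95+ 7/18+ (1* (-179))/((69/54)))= -45.25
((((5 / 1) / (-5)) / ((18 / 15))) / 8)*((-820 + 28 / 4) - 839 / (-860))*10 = 3491705 / 4128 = 845.86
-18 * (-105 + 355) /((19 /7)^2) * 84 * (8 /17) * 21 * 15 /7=-6667920000 /6137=-1086511.32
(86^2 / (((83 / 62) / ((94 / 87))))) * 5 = 215519440 / 7221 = 29846.20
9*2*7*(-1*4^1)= -504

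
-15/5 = -3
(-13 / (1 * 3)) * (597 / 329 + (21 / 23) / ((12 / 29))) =-1582243 / 90804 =-17.42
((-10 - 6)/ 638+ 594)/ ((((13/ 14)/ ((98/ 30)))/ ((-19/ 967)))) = -2469656252/ 60152235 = -41.06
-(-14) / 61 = 14 / 61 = 0.23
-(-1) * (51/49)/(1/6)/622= 153/15239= 0.01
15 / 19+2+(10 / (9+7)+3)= 975 / 152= 6.41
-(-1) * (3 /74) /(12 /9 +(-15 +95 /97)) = -873 /273208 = -0.00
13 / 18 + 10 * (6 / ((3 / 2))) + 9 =895 / 18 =49.72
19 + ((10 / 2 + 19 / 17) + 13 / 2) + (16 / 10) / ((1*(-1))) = 5103 / 170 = 30.02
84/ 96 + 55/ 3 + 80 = 2381/ 24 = 99.21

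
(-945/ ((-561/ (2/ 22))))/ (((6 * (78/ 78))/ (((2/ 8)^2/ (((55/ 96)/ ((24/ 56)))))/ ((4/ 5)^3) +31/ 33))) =0.03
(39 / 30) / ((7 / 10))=13 / 7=1.86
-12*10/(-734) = 60/367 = 0.16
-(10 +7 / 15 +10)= -20.47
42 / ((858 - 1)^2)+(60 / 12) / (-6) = -3671993 / 4406694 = -0.83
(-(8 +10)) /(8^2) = -9 /32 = -0.28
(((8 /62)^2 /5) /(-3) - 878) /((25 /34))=-430317124 /360375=-1194.08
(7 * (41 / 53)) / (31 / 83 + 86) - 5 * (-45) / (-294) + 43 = 1574976481 / 37235786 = 42.30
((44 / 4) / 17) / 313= 11 / 5321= 0.00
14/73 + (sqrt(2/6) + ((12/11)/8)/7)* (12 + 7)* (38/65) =149129/365365 + 722* sqrt(3)/195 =6.82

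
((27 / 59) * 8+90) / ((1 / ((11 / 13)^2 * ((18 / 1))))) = 12035628 / 9971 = 1207.06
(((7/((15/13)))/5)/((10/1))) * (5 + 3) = 364/375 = 0.97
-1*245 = -245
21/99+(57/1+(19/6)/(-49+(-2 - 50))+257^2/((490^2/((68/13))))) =304918944053/5201646450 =58.62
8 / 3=2.67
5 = 5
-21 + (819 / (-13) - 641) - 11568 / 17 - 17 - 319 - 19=-29928 / 17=-1760.47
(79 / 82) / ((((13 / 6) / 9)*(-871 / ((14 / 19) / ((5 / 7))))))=-209034 / 44103085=-0.00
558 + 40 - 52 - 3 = 543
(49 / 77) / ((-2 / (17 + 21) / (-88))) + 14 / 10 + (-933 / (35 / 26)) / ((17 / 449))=-10257929 / 595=-17240.22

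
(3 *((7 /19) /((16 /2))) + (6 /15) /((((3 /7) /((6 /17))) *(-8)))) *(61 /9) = 76433 /116280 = 0.66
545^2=297025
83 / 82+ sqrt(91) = 10.55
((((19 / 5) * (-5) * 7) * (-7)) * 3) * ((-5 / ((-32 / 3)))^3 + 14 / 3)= 436524487 / 32768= 13321.67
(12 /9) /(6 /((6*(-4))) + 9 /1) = 16 /105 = 0.15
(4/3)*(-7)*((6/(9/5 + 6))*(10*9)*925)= -7770000/13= -597692.31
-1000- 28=-1028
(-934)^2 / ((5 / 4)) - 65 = 3489099 / 5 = 697819.80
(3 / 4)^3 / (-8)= -27 / 512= -0.05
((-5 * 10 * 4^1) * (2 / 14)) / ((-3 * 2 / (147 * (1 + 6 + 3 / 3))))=5600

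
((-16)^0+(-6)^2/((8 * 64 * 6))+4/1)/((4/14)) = 8981/512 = 17.54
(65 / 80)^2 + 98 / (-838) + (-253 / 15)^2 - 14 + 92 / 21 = 46527750557 / 168940800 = 275.41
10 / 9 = 1.11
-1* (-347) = 347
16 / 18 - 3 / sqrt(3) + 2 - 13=-91 / 9 - sqrt(3)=-11.84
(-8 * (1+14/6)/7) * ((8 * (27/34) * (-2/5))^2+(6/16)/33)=-8225906/333795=-24.64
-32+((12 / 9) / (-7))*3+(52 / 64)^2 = -31.91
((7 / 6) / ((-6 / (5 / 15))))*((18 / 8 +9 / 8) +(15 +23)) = -2317 / 864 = -2.68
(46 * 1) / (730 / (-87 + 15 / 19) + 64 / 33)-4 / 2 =-532040 / 58813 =-9.05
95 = 95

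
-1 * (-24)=24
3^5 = 243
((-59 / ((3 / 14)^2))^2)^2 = 17882668751401216 / 6561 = 2725601089986.47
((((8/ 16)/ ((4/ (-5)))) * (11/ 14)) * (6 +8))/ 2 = -55/ 16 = -3.44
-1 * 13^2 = -169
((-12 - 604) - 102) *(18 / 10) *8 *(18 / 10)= -465264 / 25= -18610.56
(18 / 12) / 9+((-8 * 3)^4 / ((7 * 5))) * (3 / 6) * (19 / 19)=995363 / 210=4739.82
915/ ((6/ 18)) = 2745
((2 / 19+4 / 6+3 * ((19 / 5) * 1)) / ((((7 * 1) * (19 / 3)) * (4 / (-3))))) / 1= -10407 / 50540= -0.21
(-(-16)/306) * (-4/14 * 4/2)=-32/1071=-0.03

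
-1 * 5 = -5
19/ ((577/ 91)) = 1729/ 577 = 3.00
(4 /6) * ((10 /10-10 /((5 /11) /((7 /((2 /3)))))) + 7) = -446 /3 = -148.67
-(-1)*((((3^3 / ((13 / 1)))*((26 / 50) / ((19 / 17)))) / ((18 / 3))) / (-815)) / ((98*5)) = -153 / 379382500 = -0.00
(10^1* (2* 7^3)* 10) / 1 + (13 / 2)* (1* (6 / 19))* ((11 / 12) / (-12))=62563057 / 912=68599.84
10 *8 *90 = 7200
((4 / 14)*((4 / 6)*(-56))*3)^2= 1024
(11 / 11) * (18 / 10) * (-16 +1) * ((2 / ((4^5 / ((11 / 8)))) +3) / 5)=-332073 / 20480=-16.21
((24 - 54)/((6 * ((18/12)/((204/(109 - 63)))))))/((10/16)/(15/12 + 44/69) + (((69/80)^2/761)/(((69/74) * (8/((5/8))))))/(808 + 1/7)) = -31235425311948800/699596860445793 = -44.65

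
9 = 9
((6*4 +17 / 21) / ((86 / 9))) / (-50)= -1563 / 30100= -0.05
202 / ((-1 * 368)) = -101 / 184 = -0.55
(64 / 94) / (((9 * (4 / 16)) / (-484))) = -61952 / 423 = -146.46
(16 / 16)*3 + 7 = 10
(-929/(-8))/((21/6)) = 929/28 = 33.18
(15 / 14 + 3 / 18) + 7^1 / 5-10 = -773 / 105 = -7.36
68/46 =1.48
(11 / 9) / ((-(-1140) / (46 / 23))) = 11 / 5130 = 0.00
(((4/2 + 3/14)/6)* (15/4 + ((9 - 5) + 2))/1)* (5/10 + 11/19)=16523/4256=3.88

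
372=372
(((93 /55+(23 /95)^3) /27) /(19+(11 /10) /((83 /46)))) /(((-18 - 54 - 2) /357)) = -39708038881 /2555791491825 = -0.02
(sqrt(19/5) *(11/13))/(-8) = -11 *sqrt(95)/520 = -0.21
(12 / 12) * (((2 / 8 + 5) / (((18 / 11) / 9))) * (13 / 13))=231 / 8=28.88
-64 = -64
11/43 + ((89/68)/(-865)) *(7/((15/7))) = 9517777/37938900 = 0.25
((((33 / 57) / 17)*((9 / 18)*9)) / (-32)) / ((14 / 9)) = -891 / 289408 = -0.00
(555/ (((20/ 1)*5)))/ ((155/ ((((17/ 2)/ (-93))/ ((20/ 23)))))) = -0.00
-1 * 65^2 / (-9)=4225 / 9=469.44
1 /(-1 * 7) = -1 /7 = -0.14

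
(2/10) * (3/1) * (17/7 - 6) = -15/7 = -2.14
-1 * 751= -751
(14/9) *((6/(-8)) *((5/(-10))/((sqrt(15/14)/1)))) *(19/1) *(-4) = -133 *sqrt(210)/45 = -42.83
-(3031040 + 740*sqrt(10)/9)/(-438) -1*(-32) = 370*sqrt(10)/1971 + 1522528/219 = 6952.78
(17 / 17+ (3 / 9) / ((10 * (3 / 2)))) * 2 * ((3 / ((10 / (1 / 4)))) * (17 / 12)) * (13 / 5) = 5083 / 9000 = 0.56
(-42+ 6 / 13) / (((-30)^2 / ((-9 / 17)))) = 27 / 1105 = 0.02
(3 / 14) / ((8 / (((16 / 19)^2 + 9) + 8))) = 19179 / 40432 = 0.47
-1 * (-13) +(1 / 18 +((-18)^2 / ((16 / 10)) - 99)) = 1049 / 9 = 116.56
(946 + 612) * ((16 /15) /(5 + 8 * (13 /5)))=24928 /387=64.41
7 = 7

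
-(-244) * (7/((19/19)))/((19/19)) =1708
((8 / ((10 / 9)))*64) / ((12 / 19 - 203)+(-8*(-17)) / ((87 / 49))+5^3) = -1904256 / 3185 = -597.88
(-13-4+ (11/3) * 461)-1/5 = 25097/15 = 1673.13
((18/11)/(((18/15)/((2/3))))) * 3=30/11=2.73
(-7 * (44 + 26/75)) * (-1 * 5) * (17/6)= 197897/45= 4397.71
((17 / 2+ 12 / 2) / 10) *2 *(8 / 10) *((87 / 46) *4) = 10092 / 575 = 17.55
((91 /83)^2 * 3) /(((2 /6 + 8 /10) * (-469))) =-0.01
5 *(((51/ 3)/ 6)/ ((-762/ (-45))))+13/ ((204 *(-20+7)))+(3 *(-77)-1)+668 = 2829359/ 6477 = 436.83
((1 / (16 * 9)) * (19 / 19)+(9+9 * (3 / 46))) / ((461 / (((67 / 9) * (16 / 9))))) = 2128925 / 7729587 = 0.28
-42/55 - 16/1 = -922/55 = -16.76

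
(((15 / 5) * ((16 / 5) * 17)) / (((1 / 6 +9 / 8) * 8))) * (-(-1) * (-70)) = -34272 / 31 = -1105.55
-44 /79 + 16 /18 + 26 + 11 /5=28.53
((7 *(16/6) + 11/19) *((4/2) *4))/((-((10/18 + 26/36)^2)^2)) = -307089792/5316979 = -57.76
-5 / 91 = -0.05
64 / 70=32 / 35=0.91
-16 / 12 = -4 / 3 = -1.33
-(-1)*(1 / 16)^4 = 1 / 65536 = 0.00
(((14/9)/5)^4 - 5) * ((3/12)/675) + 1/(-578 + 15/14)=-320297079593/89426019937500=-0.00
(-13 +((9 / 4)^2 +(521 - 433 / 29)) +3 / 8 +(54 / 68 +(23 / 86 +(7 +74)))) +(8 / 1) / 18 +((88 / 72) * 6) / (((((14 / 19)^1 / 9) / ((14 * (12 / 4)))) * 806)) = 585.68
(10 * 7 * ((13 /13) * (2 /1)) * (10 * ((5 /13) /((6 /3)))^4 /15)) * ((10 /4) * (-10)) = -546875 /171366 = -3.19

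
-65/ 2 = -32.50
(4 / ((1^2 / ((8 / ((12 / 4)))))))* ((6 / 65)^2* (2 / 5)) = 768 / 21125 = 0.04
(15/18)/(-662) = -5/3972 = -0.00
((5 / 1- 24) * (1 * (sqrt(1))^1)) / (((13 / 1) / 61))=-1159 / 13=-89.15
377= 377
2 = 2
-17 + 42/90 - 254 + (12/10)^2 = -20182/75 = -269.09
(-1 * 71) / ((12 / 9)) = -213 / 4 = -53.25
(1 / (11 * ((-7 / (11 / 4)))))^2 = 1 / 784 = 0.00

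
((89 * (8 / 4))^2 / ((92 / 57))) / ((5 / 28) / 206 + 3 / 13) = 33855051048 / 399487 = 84746.31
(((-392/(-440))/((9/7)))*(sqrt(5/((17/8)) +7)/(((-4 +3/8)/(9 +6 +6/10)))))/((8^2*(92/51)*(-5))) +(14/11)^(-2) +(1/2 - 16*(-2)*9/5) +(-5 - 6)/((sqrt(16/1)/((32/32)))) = 4459*sqrt(2703)/14674000 +13712/245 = 55.98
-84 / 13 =-6.46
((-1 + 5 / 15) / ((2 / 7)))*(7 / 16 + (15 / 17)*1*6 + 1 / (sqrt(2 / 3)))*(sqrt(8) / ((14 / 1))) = sqrt(2)*(-1559- 136*sqrt(6)) / 816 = -3.28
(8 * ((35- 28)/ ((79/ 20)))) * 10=11200/ 79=141.77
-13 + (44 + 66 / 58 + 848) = 25524 / 29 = 880.14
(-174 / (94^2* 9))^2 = 841 / 175668516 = 0.00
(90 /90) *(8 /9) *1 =8 /9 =0.89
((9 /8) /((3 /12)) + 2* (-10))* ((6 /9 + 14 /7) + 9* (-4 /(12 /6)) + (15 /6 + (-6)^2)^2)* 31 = -16916483 /24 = -704853.46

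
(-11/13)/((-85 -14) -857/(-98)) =1078/114985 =0.01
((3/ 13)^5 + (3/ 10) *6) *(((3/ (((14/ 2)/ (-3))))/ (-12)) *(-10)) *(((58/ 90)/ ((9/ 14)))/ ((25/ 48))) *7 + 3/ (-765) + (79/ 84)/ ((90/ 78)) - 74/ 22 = -62432835627731/ 2187101416500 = -28.55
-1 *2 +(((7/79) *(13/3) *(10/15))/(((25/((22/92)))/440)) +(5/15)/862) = -65003749/70481430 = -0.92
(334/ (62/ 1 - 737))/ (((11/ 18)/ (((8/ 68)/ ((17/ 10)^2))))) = -5344/ 162129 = -0.03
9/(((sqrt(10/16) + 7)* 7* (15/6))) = 0.07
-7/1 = -7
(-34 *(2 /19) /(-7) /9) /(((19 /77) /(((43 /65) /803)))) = 2924 /15416505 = 0.00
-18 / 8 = -9 / 4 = -2.25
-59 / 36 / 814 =-59 / 29304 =-0.00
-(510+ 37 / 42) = -510.88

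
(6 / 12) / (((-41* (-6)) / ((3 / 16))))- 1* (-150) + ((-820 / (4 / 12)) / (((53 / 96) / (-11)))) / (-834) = 1763571527 / 19331008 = 91.23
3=3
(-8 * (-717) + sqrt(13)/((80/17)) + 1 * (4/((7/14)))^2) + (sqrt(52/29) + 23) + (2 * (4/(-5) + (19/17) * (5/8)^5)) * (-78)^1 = 17 * sqrt(13)/80 + 2 * sqrt(377)/29 + 4129993971/696320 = 5933.28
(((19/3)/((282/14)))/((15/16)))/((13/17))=36176/82485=0.44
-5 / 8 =-0.62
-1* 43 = -43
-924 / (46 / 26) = -12012 / 23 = -522.26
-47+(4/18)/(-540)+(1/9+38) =-8.89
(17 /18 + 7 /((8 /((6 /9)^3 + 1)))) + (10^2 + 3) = 22697 /216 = 105.08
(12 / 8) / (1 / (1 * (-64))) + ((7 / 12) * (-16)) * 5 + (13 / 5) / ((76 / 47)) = -160807 / 1140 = -141.06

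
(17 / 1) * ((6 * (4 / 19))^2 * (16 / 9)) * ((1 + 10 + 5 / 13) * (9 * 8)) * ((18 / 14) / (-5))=-10164.05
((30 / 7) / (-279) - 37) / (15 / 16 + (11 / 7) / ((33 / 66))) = -385552 / 42501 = -9.07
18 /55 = 0.33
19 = 19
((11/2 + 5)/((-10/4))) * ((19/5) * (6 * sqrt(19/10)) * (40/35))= -1368 * sqrt(190)/125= -150.85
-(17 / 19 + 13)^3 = -18399744 / 6859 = -2682.57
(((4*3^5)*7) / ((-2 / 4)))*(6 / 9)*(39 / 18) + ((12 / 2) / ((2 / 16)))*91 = -15288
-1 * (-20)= 20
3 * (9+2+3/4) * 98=6909/2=3454.50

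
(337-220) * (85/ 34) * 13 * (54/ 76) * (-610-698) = -67144545/ 19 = -3533923.42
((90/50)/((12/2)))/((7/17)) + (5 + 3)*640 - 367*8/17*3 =5477107/1190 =4602.61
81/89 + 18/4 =963/178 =5.41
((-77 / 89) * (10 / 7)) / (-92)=55 / 4094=0.01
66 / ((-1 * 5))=-66 / 5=-13.20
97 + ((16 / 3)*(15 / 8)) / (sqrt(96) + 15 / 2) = 160*sqrt(6) / 159 + 5041 / 53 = 97.58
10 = 10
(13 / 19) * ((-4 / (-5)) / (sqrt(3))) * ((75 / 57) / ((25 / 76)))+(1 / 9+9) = 10.38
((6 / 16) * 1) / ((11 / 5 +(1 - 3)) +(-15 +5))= -15 / 392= -0.04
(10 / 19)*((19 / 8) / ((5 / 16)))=4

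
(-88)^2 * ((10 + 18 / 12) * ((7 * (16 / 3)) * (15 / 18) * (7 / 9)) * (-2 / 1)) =-349099520 / 81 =-4309870.62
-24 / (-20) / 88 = 3 / 220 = 0.01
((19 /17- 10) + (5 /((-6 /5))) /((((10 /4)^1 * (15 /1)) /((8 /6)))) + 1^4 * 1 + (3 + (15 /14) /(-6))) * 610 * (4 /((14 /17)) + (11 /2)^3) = -195796208815 /359856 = -544096.00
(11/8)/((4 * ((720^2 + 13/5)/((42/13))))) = 1155/539138704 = 0.00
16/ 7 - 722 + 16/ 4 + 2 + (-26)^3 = -128028/ 7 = -18289.71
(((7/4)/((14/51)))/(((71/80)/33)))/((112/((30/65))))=25245/25844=0.98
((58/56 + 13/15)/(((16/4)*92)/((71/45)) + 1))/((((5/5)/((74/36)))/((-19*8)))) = -39880487/15716295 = -2.54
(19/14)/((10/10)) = 19/14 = 1.36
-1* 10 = -10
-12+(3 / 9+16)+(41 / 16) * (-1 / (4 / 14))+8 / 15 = -1969 / 480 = -4.10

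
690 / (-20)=-69 / 2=-34.50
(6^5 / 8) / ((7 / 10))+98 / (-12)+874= 94685 / 42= 2254.40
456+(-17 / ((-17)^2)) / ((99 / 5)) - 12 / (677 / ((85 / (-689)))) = 357977806339 / 785040399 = 456.00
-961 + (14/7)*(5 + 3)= -945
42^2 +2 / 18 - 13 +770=22690 / 9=2521.11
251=251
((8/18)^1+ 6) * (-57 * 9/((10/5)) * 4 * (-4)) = 26448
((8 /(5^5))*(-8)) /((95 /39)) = -2496 /296875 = -0.01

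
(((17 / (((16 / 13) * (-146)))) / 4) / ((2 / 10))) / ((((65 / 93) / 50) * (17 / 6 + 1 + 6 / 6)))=-118575 / 67744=-1.75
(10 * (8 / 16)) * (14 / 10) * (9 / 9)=7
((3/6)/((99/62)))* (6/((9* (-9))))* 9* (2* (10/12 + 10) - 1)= -3844/891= -4.31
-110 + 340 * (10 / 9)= 267.78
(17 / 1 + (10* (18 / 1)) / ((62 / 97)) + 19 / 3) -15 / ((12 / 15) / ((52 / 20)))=95305 / 372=256.20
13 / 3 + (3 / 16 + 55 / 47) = 12839 / 2256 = 5.69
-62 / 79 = -0.78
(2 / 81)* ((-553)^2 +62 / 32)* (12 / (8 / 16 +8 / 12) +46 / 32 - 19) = -3987774625 / 72576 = -54946.19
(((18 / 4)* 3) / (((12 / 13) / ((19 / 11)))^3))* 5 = 75346115 / 170368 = 442.26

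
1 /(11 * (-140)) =-0.00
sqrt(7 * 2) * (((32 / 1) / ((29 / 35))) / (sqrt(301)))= 1120 * sqrt(86) / 1247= 8.33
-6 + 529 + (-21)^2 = 964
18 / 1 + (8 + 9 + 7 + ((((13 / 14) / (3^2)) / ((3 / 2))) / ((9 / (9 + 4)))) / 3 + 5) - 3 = 224701 / 5103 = 44.03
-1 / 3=-0.33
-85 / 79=-1.08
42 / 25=1.68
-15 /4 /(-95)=3 /76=0.04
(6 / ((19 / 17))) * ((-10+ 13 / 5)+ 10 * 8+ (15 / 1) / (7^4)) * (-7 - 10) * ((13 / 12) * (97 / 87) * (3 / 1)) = -158825082351 / 6614755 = -24010.73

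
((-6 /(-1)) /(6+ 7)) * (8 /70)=24 /455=0.05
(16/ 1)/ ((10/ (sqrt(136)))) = 16 * sqrt(34)/ 5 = 18.66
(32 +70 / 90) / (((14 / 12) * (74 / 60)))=5900 / 259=22.78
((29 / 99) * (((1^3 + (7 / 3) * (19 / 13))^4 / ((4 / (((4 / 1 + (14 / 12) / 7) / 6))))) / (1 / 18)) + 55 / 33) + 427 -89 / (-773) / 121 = 1509233270086315 / 1947447693477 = 774.98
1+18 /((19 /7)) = 145 /19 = 7.63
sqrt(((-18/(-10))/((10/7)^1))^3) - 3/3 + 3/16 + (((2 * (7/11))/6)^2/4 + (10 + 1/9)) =189 * sqrt(14)/500 + 162215/17424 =10.72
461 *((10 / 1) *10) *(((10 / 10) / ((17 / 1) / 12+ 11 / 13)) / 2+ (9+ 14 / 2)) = 263968600 / 353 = 747786.40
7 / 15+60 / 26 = 541 / 195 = 2.77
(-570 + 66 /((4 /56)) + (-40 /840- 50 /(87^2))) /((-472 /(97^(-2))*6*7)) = -18753109 /9882601939728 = -0.00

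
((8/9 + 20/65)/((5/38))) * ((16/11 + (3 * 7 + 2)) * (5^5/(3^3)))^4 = 531313480142974853515625000/910356838677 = 583632107290060.16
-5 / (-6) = 5 / 6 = 0.83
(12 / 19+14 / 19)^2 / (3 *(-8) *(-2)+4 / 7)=1183 / 30685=0.04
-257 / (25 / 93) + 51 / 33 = -262486 / 275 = -954.49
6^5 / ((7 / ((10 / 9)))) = 8640 / 7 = 1234.29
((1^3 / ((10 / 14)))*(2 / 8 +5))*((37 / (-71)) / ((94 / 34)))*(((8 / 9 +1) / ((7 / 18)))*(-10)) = 224553 / 3337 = 67.29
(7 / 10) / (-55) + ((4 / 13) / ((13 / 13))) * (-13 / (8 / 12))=-3307 / 550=-6.01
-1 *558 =-558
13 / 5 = 2.60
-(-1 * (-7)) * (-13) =91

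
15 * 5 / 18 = 25 / 6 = 4.17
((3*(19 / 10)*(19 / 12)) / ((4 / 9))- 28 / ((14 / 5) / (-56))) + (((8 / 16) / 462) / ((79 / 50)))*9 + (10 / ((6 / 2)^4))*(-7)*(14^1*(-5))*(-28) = -87784692173 / 78835680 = -1113.51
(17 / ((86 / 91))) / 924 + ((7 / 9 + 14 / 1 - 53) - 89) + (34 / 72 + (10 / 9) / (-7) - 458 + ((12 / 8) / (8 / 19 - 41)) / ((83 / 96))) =-584.93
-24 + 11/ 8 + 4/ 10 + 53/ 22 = -8719/ 440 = -19.82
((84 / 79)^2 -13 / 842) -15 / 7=-1.03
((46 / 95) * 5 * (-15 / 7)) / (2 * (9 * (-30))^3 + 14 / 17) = 5865 / 44503262069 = 0.00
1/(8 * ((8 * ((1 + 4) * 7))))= 1/2240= 0.00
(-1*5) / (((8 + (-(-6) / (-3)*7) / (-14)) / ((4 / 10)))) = -2 / 9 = -0.22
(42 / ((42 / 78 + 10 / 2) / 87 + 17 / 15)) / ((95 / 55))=373230 / 18373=20.31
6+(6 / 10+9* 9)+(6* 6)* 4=1158 / 5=231.60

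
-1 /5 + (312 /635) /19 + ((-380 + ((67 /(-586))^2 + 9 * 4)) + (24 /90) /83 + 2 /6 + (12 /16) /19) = -177328644282731 /515812556130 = -343.79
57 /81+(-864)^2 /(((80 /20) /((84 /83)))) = 423264809 /2241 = 188873.19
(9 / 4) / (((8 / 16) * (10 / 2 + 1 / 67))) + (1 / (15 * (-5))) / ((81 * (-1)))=1221299 / 1360800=0.90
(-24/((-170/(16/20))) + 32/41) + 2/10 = 19053/17425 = 1.09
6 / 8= 3 / 4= 0.75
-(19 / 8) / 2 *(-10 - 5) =285 / 16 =17.81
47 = 47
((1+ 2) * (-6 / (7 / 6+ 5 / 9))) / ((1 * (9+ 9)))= -18 / 31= -0.58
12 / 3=4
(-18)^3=-5832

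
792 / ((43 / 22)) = 17424 / 43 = 405.21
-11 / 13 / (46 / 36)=-198 / 299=-0.66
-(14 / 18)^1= -7 / 9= -0.78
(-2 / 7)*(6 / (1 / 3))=-36 / 7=-5.14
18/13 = 1.38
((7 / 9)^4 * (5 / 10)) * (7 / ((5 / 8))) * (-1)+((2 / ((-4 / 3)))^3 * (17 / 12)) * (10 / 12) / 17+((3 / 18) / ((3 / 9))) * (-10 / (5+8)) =-72828271 / 27293760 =-2.67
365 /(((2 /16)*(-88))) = -365 /11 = -33.18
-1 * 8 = -8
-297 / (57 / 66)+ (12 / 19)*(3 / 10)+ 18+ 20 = -29042 / 95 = -305.71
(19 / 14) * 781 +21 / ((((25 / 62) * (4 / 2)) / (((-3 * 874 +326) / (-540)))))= 18437687 / 15750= 1170.65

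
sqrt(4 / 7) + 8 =2 * sqrt(7) / 7 + 8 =8.76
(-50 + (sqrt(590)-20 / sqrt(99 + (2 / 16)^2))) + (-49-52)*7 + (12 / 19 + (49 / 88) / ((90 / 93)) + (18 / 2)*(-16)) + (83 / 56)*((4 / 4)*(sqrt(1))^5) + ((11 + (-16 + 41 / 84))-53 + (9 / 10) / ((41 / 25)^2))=-187986796181 / 196744240-160*sqrt(6337) / 6337 + sqrt(590)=-933.21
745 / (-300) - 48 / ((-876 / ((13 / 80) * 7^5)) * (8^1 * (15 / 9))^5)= -1113645520061 / 448512000000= -2.48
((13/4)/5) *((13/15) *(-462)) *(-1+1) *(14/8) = 0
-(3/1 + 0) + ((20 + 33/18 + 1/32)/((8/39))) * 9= 244815/256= 956.31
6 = 6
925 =925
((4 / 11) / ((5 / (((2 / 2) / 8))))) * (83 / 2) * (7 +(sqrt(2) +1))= 83 * sqrt(2) / 220 +166 / 55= 3.55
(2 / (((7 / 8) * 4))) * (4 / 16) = 1 / 7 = 0.14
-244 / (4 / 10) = -610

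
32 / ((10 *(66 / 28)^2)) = 3136 / 5445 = 0.58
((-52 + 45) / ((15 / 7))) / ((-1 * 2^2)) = 49 / 60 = 0.82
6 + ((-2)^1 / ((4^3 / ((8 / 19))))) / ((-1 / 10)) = 233 / 38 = 6.13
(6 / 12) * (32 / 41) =16 / 41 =0.39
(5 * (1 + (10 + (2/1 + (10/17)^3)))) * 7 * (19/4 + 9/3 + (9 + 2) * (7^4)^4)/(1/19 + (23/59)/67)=49869725194546413667265475/17254456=2890251955468570766.14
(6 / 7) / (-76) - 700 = -186203 / 266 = -700.01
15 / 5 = 3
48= 48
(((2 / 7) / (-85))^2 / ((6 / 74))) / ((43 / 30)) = 296 / 3044615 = 0.00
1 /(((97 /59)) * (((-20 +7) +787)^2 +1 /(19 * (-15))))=0.00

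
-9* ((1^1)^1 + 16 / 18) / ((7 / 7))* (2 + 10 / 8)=-221 / 4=-55.25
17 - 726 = -709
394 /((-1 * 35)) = -394 /35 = -11.26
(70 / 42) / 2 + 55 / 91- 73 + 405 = 182057 / 546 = 333.44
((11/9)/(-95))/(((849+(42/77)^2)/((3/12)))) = -1331/351456300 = -0.00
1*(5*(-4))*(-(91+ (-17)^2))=7600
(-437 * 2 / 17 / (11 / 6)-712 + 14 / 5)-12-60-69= -821157 / 935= -878.24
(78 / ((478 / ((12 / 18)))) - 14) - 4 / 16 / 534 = -7091759 / 510504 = -13.89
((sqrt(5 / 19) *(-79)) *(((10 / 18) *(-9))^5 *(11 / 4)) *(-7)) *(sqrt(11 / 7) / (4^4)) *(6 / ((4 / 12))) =-24440625 *sqrt(7315) / 9728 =-214879.96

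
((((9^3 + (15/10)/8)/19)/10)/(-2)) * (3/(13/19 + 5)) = -3889/3840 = -1.01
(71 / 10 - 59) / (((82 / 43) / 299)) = -6672783 / 820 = -8137.54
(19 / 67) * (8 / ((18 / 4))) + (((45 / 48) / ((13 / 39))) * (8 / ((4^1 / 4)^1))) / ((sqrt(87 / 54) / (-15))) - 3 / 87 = -265.43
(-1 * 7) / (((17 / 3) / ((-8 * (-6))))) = -1008 / 17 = -59.29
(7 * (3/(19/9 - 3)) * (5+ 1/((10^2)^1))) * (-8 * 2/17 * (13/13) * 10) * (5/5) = 94689/85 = 1113.99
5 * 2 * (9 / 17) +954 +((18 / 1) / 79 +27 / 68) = 959.92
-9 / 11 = -0.82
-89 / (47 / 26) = -2314 / 47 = -49.23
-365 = -365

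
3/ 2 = 1.50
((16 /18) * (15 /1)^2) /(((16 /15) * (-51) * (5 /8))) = -100 /17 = -5.88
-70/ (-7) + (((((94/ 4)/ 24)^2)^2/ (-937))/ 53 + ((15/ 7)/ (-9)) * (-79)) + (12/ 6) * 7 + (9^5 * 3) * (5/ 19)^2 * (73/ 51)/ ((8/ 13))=323637098703458511217/ 11324905148841984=28577.47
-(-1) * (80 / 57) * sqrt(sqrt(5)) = 2.10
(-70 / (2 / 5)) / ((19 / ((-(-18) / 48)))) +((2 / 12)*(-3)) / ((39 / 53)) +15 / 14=-127061 / 41496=-3.06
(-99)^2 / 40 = 245.02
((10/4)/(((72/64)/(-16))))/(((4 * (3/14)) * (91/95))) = -15200/351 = -43.30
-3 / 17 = -0.18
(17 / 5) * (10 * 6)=204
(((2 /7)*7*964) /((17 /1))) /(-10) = -964 /85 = -11.34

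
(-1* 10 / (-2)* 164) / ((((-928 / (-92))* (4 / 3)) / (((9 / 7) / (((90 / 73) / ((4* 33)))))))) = 8392.93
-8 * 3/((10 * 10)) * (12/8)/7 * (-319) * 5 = 2871/35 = 82.03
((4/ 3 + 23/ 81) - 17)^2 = 1552516/ 6561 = 236.63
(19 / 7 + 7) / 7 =68 / 49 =1.39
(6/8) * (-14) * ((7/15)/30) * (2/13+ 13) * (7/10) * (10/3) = -6517/1300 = -5.01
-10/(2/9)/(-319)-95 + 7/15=-451667/4785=-94.39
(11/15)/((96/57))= 0.44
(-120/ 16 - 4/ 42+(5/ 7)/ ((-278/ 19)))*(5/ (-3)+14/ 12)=22313/ 5838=3.82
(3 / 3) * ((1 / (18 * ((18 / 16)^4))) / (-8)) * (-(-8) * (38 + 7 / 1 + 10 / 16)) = -93440 / 59049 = -1.58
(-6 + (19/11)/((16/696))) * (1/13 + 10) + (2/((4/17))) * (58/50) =194299/275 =706.54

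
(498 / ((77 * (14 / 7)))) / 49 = 249 / 3773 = 0.07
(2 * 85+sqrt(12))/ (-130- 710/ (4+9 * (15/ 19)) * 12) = -3587/ 18931- 211 * sqrt(3)/ 94655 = -0.19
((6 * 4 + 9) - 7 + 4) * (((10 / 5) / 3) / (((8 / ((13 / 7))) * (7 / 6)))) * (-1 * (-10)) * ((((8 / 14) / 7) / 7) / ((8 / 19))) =18525 / 16807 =1.10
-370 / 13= -28.46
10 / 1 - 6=4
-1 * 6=-6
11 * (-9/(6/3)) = -99/2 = -49.50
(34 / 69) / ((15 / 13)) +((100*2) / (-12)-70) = -89258 / 1035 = -86.24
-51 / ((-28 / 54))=98.36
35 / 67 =0.52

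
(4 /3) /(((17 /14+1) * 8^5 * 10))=7 /3809280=0.00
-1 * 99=-99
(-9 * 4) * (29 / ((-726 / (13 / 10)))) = 1131 / 605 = 1.87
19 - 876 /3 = -273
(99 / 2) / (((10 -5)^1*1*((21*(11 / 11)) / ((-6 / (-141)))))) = 33 / 1645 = 0.02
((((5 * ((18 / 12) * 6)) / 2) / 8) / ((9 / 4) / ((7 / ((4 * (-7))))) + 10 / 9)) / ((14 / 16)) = -405 / 994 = -0.41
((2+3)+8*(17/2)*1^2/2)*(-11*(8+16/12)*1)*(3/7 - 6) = 22308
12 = 12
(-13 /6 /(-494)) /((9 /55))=55 /2052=0.03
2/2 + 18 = 19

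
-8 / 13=-0.62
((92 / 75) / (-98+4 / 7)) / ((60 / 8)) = -644 / 383625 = -0.00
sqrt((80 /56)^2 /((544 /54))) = 15*sqrt(51) /238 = 0.45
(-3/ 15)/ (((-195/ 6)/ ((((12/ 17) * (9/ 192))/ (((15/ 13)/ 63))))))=189/ 17000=0.01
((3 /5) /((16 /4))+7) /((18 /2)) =143 /180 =0.79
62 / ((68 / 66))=1023 / 17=60.18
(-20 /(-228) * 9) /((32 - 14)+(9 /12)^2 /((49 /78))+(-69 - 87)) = -392 /68077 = -0.01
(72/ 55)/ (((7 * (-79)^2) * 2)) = 36/ 2402785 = 0.00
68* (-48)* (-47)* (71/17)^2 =45489984/17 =2675881.41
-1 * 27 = -27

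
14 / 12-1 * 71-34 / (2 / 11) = -1541 / 6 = -256.83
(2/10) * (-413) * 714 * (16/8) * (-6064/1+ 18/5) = 17871028728/25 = 714841149.12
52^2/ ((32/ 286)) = 24167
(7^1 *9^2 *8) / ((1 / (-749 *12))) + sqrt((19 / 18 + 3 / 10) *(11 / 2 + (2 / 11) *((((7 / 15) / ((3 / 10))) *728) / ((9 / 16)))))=-40769568 + sqrt(4442617190) / 2970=-40769545.56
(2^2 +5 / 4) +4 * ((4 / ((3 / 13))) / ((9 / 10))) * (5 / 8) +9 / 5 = 29807 / 540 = 55.20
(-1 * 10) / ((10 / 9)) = -9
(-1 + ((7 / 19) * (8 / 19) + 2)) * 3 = 1251 / 361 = 3.47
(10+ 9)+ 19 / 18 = 361 / 18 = 20.06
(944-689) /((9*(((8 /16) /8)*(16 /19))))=1615 /3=538.33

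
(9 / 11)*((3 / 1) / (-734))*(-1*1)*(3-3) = 0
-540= -540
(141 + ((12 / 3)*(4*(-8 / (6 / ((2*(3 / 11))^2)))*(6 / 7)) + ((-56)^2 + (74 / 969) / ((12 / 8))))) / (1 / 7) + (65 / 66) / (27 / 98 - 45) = 11769007464208 / 513902367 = 22901.25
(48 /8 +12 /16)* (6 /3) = 27 /2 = 13.50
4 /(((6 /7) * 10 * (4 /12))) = 7 /5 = 1.40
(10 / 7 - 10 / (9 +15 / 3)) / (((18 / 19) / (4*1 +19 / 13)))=6745 / 1638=4.12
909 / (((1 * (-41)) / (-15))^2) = 204525 / 1681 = 121.67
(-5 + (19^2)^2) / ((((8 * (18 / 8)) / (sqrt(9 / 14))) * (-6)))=-32579 * sqrt(14) / 126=-967.46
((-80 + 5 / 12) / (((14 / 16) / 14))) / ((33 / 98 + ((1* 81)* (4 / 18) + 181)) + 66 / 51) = -6364120 / 1002753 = -6.35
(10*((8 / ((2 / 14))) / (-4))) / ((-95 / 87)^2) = -211932 / 1805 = -117.41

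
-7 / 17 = -0.41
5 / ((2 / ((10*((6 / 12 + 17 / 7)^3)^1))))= 1723025 / 2744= 627.92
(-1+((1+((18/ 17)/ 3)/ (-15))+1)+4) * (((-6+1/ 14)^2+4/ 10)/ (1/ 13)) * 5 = 191568663/ 16660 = 11498.72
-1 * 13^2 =-169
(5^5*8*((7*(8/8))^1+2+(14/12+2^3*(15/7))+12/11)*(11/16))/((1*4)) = 41003125/336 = 122033.11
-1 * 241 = -241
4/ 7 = 0.57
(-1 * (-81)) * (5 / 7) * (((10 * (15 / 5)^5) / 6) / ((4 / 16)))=656100 / 7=93728.57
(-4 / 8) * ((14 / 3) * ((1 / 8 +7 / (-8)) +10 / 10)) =-7 / 12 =-0.58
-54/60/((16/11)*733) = -99/117280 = -0.00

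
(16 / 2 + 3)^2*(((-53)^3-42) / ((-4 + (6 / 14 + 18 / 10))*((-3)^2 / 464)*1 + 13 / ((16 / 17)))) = -292631791760 / 223757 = -1307810.67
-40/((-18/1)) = 20/9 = 2.22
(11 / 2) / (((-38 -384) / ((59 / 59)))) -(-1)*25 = 24.99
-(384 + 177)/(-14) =561/14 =40.07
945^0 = 1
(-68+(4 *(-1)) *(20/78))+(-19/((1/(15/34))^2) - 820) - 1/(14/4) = -281823067/315588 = -893.01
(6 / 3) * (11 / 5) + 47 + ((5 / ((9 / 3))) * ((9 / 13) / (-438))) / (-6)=2926741 / 56940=51.40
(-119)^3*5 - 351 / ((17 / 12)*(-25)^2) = -8425795.40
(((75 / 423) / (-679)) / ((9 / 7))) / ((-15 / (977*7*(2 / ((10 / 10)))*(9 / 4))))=34195 / 82062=0.42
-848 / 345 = -2.46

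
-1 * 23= -23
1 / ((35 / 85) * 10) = 17 / 70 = 0.24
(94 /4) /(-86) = -47 /172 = -0.27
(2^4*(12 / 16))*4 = 48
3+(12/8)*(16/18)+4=25/3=8.33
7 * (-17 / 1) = -119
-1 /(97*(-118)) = 1 /11446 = 0.00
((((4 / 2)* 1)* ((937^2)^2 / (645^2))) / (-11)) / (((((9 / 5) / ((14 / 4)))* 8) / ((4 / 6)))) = -5395806954727 / 98847540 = -54587.16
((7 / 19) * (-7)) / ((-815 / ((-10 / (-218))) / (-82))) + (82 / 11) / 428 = 4382121 / 794646842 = 0.01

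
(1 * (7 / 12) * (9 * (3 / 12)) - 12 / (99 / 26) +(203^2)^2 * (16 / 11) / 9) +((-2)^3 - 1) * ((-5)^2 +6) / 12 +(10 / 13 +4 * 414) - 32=5651581574983 / 20592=274455204.69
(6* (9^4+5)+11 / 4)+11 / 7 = 1103209 / 28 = 39400.32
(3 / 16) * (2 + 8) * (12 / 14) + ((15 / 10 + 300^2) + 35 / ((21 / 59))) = 7568521 / 84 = 90101.44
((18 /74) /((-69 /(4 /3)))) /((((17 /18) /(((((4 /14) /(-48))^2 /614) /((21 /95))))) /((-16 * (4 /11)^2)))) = 1520 /552990412821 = 0.00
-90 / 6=-15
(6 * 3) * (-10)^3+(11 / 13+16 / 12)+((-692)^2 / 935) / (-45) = -9850583107 / 546975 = -18009.20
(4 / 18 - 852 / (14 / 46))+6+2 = -175846 / 63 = -2791.21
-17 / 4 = -4.25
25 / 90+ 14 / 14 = 23 / 18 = 1.28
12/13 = 0.92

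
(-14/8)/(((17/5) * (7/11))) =-55/68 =-0.81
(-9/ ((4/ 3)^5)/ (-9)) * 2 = 243/ 512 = 0.47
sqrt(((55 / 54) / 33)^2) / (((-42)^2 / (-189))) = -5 / 1512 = -0.00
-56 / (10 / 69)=-1932 / 5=-386.40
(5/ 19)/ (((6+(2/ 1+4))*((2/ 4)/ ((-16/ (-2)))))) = 20/ 57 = 0.35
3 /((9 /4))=4 /3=1.33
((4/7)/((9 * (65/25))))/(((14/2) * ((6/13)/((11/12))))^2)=7865/4000752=0.00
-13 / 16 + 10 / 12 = 0.02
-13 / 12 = -1.08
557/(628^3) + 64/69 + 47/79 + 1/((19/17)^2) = 2.32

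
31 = 31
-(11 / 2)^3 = -1331 / 8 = -166.38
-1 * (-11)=11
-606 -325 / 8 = -5173 / 8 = -646.62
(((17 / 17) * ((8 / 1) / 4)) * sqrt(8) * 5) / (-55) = -4 * sqrt(2) / 11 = -0.51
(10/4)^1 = 5/2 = 2.50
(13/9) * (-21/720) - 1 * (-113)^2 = -27581131/2160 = -12769.04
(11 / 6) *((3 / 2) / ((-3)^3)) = -11 / 108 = -0.10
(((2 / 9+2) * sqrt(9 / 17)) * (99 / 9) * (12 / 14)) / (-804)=-110 * sqrt(17) / 23919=-0.02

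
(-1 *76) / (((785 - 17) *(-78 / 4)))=19 / 3744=0.01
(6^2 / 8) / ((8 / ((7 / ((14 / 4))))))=9 / 8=1.12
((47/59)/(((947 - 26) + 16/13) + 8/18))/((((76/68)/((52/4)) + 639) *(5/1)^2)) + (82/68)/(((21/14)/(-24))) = -7376530420153457/382320175286050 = -19.29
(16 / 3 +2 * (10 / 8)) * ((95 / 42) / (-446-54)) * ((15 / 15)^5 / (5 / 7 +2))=-47 / 3600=-0.01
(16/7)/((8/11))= 22/7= 3.14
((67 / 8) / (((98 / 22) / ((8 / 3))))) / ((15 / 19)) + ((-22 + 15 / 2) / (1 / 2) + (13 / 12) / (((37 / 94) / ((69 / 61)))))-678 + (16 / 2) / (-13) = -90336497339 / 129393810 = -698.15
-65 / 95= -13 / 19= -0.68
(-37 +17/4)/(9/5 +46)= -655/956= -0.69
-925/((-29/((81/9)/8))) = 8325/232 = 35.88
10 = 10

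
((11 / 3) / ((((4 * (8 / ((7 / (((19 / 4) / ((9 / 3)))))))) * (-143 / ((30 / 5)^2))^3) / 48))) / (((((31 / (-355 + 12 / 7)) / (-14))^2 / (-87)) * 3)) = 1390154323235328 / 4853917783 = 286398.41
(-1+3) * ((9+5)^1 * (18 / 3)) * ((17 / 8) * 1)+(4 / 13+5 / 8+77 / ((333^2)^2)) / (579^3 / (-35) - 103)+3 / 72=88628404523760795336901 / 248229864578383399296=357.04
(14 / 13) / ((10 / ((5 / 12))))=7 / 156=0.04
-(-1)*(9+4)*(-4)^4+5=3333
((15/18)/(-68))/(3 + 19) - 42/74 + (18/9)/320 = -1866053/3321120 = -0.56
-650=-650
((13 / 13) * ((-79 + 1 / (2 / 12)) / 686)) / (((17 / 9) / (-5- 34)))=2.20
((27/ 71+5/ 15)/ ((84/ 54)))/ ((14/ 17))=1938/ 3479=0.56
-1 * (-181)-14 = 167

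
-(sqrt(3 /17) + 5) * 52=-260 -52 * sqrt(51) /17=-281.84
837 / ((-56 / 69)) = -57753 / 56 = -1031.30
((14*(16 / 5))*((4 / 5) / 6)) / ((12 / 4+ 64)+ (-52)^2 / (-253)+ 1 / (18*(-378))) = 257064192 / 2423408375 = 0.11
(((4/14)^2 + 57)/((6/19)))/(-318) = -53143/93492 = -0.57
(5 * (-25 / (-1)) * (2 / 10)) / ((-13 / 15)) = -375 / 13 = -28.85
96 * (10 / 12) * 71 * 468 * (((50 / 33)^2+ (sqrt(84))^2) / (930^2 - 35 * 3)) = 5551350272 / 20928039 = 265.26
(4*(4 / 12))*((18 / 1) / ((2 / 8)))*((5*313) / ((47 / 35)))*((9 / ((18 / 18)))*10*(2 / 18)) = 1118808.51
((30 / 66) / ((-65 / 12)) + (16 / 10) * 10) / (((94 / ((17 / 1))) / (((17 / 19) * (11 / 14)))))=164441 / 81263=2.02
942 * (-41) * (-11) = 424842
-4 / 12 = -1 / 3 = -0.33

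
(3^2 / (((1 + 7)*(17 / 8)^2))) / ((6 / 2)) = 24 / 289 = 0.08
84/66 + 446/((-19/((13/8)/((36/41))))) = -1269145/30096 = -42.17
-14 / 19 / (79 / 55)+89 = 88.49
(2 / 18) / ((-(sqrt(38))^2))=-1 / 342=-0.00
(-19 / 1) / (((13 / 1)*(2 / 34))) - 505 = -6888 / 13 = -529.85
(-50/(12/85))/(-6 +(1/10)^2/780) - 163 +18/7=-47455411/467999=-101.40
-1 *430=-430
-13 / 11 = -1.18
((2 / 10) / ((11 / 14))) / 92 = 7 / 2530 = 0.00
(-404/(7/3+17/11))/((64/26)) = -43329/1024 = -42.31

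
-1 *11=-11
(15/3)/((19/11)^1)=55/19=2.89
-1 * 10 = -10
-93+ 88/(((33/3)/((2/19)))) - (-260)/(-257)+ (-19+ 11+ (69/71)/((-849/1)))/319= -2916843797910/31298403961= -93.19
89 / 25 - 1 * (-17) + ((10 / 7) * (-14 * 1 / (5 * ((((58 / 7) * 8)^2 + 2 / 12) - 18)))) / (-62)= 20499631522 / 997063075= 20.56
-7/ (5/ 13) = -91/ 5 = -18.20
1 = 1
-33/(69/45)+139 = 2702/23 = 117.48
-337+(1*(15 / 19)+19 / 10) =-63519 / 190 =-334.31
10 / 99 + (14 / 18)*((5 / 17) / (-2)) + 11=4109 / 374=10.99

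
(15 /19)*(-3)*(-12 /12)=45 /19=2.37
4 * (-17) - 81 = -149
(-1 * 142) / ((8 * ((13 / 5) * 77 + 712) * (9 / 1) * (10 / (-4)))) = 71 / 82098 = 0.00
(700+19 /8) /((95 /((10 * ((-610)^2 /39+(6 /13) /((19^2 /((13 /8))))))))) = 1006386344341 /1426672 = 705408.35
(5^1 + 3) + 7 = 15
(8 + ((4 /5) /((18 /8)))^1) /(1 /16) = 6016 /45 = 133.69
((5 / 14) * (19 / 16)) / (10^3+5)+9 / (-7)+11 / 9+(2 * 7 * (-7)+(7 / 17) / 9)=-32152817 / 328032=-98.02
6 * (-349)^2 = 730806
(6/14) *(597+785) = 4146/7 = 592.29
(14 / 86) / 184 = 7 / 7912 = 0.00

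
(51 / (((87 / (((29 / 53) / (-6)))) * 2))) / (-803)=17 / 510708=0.00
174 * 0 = 0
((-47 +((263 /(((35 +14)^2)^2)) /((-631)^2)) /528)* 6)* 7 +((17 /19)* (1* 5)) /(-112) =-2164547912880322909 /1096506643590512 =-1974.04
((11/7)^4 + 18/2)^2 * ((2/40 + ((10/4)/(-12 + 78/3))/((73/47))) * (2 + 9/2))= 720040546875/2945813311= 244.43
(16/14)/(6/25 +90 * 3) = 50/11823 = 0.00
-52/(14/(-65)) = 1690/7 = 241.43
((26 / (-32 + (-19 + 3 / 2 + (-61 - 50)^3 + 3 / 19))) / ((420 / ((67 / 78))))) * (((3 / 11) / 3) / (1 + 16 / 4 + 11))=-0.00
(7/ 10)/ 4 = 7/ 40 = 0.18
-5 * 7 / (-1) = 35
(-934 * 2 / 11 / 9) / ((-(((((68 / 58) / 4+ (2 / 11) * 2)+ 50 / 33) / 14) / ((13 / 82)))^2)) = 19.71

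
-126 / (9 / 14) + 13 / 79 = -15471 / 79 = -195.84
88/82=44/41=1.07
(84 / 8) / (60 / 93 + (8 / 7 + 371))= 1519 / 53930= 0.03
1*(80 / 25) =16 / 5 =3.20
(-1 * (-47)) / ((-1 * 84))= -47 / 84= -0.56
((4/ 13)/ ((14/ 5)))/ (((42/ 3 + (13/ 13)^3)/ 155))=310/ 273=1.14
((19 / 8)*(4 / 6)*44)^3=338123.30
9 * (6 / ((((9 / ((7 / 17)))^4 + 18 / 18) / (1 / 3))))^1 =21609 / 273991841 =0.00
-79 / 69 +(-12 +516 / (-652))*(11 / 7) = -1672654 / 78729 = -21.25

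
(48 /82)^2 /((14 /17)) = 4896 /11767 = 0.42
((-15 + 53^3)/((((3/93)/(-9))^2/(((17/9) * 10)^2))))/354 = 2067164719900/177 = 11678896722.60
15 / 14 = 1.07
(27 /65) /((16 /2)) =27 /520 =0.05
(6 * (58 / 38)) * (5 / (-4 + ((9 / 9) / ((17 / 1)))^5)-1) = -2223495888 / 107909113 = -20.61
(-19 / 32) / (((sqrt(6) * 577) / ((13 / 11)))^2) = -3211 / 7734606528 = -0.00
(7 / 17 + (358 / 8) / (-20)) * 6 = -7449 / 680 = -10.95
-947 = -947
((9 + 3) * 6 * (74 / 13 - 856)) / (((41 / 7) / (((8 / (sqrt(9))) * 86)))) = -1277665536 / 533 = -2397121.08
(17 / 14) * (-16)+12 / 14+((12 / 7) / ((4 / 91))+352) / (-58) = -25.31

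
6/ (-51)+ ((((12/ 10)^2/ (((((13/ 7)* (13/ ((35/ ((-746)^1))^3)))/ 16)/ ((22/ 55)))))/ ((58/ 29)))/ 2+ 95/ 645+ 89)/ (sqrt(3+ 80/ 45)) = -2/ 17+ 100858148739256* sqrt(43)/ 16216238055277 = 40.67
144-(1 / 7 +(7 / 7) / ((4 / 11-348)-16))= 143.86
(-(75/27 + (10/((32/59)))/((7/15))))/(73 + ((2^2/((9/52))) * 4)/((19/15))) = -809875/2795856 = -0.29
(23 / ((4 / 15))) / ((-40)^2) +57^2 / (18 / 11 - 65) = -45697827 / 892160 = -51.22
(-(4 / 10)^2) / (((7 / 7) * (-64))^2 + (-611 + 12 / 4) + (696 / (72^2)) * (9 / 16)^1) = -1536 / 33485525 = -0.00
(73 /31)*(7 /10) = 511 /310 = 1.65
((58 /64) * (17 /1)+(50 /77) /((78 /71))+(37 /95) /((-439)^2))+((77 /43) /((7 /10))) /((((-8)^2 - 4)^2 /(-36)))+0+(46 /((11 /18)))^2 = 4728429340368470809 /832183493100960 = 5681.96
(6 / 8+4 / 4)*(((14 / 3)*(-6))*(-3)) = 147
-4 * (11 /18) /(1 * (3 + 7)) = -11 /45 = -0.24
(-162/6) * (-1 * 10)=270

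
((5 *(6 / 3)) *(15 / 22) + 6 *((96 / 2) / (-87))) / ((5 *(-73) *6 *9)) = -373 / 2095830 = -0.00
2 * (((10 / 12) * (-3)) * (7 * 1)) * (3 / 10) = -21 / 2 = -10.50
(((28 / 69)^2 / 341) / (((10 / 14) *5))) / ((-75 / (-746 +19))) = 3989776 / 3044064375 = 0.00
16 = 16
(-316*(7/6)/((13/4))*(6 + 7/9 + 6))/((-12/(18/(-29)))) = -254380/3393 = -74.97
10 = 10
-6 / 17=-0.35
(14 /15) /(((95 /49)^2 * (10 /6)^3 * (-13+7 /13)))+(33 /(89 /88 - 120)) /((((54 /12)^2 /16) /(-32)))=11175472542217 /1594700578125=7.01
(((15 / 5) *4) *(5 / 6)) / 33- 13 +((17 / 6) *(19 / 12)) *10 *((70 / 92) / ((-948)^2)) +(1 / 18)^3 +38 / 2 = 6.30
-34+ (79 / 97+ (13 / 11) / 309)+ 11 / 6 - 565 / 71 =-39.31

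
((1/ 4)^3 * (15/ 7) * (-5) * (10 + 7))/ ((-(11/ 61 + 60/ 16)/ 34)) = 1322175/ 53704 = 24.62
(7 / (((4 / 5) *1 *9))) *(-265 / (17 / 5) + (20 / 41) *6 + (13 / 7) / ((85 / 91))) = -148456 / 2091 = -71.00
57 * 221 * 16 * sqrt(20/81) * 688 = 92445184 * sqrt(5)/3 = 68904571.87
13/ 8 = 1.62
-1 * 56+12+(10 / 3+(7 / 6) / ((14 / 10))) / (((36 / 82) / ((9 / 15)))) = -1379 / 36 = -38.31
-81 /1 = -81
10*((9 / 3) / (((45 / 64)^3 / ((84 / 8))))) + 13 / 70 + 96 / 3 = 26602577 / 28350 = 938.36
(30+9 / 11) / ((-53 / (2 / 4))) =-339 / 1166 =-0.29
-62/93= -2/3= -0.67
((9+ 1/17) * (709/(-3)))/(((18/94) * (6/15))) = -12829355/459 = -27950.66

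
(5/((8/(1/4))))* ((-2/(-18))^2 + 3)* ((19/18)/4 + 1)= 27755/46656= 0.59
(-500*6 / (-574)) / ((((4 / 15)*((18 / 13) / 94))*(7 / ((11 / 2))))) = 4200625 / 4018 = 1045.45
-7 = -7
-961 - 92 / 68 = -16360 / 17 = -962.35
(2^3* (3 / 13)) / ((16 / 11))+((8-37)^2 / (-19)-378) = -207971 / 494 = -420.99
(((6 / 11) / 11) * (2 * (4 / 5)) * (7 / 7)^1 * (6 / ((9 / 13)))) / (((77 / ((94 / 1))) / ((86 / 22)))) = 3.28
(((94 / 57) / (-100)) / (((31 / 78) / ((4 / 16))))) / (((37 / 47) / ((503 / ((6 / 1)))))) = -14444651 / 13075800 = -1.10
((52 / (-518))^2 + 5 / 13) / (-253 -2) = -114731 / 74124505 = -0.00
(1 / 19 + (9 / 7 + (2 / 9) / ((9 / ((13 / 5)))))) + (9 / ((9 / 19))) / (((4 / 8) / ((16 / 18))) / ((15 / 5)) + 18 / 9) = 543404 / 53865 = 10.09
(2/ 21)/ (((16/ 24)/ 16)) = 16/ 7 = 2.29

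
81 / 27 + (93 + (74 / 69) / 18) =59653 / 621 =96.06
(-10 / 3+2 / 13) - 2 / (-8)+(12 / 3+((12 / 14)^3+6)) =412025 / 53508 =7.70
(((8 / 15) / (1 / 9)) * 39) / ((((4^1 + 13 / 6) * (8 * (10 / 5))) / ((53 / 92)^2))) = 985959 / 1565840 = 0.63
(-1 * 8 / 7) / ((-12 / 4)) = 8 / 21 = 0.38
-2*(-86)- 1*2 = 170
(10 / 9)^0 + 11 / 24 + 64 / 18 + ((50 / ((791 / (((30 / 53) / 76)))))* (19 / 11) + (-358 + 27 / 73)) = -854676402703 / 2423820168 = -352.62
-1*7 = -7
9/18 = 0.50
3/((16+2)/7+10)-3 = -243/88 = -2.76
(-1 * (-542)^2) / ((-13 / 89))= 26144996 / 13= 2011153.54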